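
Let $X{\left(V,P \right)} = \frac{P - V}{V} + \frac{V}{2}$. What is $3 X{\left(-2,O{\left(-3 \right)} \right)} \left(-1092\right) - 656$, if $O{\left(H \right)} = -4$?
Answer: $-656$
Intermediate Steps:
$X{\left(V,P \right)} = \frac{V}{2} + \frac{P - V}{V}$ ($X{\left(V,P \right)} = \frac{P - V}{V} + V \frac{1}{2} = \frac{P - V}{V} + \frac{V}{2} = \frac{V}{2} + \frac{P - V}{V}$)
$3 X{\left(-2,O{\left(-3 \right)} \right)} \left(-1092\right) - 656 = 3 \left(-1 + \frac{1}{2} \left(-2\right) - \frac{4}{-2}\right) \left(-1092\right) - 656 = 3 \left(-1 - 1 - -2\right) \left(-1092\right) - 656 = 3 \left(-1 - 1 + 2\right) \left(-1092\right) - 656 = 3 \cdot 0 \left(-1092\right) - 656 = 0 \left(-1092\right) - 656 = 0 - 656 = -656$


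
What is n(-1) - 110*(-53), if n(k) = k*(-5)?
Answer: 5835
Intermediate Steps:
n(k) = -5*k
n(-1) - 110*(-53) = -5*(-1) - 110*(-53) = 5 + 5830 = 5835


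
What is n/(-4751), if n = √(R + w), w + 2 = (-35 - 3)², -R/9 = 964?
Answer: -I*√7234/4751 ≈ -0.017902*I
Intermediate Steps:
R = -8676 (R = -9*964 = -8676)
w = 1442 (w = -2 + (-35 - 3)² = -2 + (-38)² = -2 + 1444 = 1442)
n = I*√7234 (n = √(-8676 + 1442) = √(-7234) = I*√7234 ≈ 85.053*I)
n/(-4751) = (I*√7234)/(-4751) = (I*√7234)*(-1/4751) = -I*√7234/4751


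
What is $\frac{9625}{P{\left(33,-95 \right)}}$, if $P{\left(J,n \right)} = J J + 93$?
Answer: $\frac{9625}{1182} \approx 8.143$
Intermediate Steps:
$P{\left(J,n \right)} = 93 + J^{2}$ ($P{\left(J,n \right)} = J^{2} + 93 = 93 + J^{2}$)
$\frac{9625}{P{\left(33,-95 \right)}} = \frac{9625}{93 + 33^{2}} = \frac{9625}{93 + 1089} = \frac{9625}{1182}$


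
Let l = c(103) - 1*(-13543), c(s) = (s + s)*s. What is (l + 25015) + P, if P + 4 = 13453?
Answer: 73225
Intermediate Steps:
c(s) = 2*s**2 (c(s) = (2*s)*s = 2*s**2)
l = 34761 (l = 2*103**2 - 1*(-13543) = 2*10609 + 13543 = 21218 + 13543 = 34761)
P = 13449 (P = -4 + 13453 = 13449)
(l + 25015) + P = (34761 + 25015) + 13449 = 59776 + 13449 = 73225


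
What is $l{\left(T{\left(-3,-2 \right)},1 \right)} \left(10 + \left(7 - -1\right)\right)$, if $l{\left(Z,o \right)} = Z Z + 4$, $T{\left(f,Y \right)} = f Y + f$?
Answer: $234$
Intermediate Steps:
$T{\left(f,Y \right)} = f + Y f$ ($T{\left(f,Y \right)} = Y f + f = f + Y f$)
$l{\left(Z,o \right)} = 4 + Z^{2}$ ($l{\left(Z,o \right)} = Z^{2} + 4 = 4 + Z^{2}$)
$l{\left(T{\left(-3,-2 \right)},1 \right)} \left(10 + \left(7 - -1\right)\right) = \left(4 + \left(- 3 \left(1 - 2\right)\right)^{2}\right) \left(10 + \left(7 - -1\right)\right) = \left(4 + \left(\left(-3\right) \left(-1\right)\right)^{2}\right) \left(10 + \left(7 + 1\right)\right) = \left(4 + 3^{2}\right) \left(10 + 8\right) = \left(4 + 9\right) 18 = 13 \cdot 18 = 234$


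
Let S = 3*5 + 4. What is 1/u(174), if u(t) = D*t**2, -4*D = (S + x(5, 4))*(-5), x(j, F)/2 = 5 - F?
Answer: 1/794745 ≈ 1.2583e-6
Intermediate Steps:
x(j, F) = 10 - 2*F (x(j, F) = 2*(5 - F) = 10 - 2*F)
S = 19 (S = 15 + 4 = 19)
D = 105/4 (D = -(19 + (10 - 2*4))*(-5)/4 = -(19 + (10 - 8))*(-5)/4 = -(19 + 2)*(-5)/4 = -21*(-5)/4 = -1/4*(-105) = 105/4 ≈ 26.250)
u(t) = 105*t**2/4
1/u(174) = 1/((105/4)*174**2) = 1/((105/4)*30276) = 1/794745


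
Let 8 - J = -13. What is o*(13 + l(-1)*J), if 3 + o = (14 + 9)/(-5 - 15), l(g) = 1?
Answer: -1411/10 ≈ -141.10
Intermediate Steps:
J = 21 (J = 8 - 1*(-13) = 8 + 13 = 21)
o = -83/20 (o = -3 + (14 + 9)/(-5 - 15) = -3 + 23/(-20) = -3 + 23*(-1/20) = -3 - 23/20 = -83/20 ≈ -4.1500)
o*(13 + l(-1)*J) = -83*(13 + 1*21)/20 = -83*(13 + 21)/20 = -83/20*34 = -1411/10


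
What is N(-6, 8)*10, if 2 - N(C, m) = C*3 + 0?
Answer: 200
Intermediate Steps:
N(C, m) = 2 - 3*C (N(C, m) = 2 - (C*3 + 0) = 2 - (3*C + 0) = 2 - 3*C)
N(-6, 8)*10 = (2 - 3*(-6))*10 = (2 + 18)*10 = 20*10 = 200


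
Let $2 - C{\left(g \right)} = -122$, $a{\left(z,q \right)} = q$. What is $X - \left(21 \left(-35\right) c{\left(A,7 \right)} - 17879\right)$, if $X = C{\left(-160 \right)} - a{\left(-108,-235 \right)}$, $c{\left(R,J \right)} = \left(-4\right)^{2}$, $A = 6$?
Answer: $29998$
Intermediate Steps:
$C{\left(g \right)} = 124$ ($C{\left(g \right)} = 2 - -122 = 2 + 122 = 124$)
$c{\left(R,J \right)} = 16$
$X = 359$ ($X = 124 - -235 = 124 + 235 = 359$)
$X - \left(21 \left(-35\right) c{\left(A,7 \right)} - 17879\right) = 359 - \left(21 \left(-35\right) 16 - 17879\right) = 359 - \left(\left(-735\right) 16 - 17879\right) = 359 - \left(-11760 - 17879\right) = 359 - -29639 = 359 + 29639 = 29998$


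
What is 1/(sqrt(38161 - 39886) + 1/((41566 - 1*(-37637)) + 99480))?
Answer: 178683/55075134993526 - 159638072445*I*sqrt(69)/55075134993526 ≈ 3.2443e-9 - 0.024077*I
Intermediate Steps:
1/(sqrt(38161 - 39886) + 1/((41566 - 1*(-37637)) + 99480)) = 1/(sqrt(-1725) + 1/((41566 + 37637) + 99480)) = 1/(5*I*sqrt(69) + 1/(79203 + 99480)) = 1/(5*I*sqrt(69) + 1/178683) = 1/(1/178683 + 5*I*sqrt(69))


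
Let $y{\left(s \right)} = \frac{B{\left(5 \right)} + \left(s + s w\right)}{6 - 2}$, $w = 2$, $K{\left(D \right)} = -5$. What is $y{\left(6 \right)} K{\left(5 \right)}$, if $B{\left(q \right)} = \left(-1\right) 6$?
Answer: $-15$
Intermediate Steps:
$B{\left(q \right)} = -6$
$y{\left(s \right)} = - \frac{3}{2} + \frac{3 s}{4}$ ($y{\left(s \right)} = \frac{-6 + \left(s + s 2\right)}{6 - 2} = \frac{-6 + \left(s + 2 s\right)}{4} = \left(-6 + 3 s\right) \frac{1}{4} = - \frac{3}{2} + \frac{3 s}{4}$)
$y{\left(6 \right)} K{\left(5 \right)} = \left(- \frac{3}{2} + \frac{3}{4} \cdot 6\right) \left(-5\right) = \left(- \frac{3}{2} + \frac{9}{2}\right) \left(-5\right) = 3 \left(-5\right) = -15$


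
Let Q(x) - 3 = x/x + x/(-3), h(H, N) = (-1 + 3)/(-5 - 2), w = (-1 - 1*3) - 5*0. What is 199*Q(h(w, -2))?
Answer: 17114/21 ≈ 814.95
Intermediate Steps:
w = -4 (w = (-1 - 3) + 0 = -4 + 0 = -4)
h(H, N) = -2/7 (h(H, N) = 2/(-7) = 2*(-1/7) = -2/7)
Q(x) = 4 - x/3 (Q(x) = 3 + (x/x + x/(-3)) = 3 + (1 + x*(-1/3)) = 3 + (1 - x/3) = 4 - x/3)
199*Q(h(w, -2)) = 199*(4 - 1/3*(-2/7)) = 199*(4 + 2/21) = 199*(86/21) = 17114/21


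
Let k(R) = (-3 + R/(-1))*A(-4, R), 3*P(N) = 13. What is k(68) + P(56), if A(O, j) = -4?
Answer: 865/3 ≈ 288.33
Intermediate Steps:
P(N) = 13/3 (P(N) = (⅓)*13 = 13/3)
k(R) = 12 + 4*R (k(R) = (-3 + R/(-1))*(-4) = (-3 + R*(-1))*(-4) = (-3 - R)*(-4) = 12 + 4*R)
k(68) + P(56) = (12 + 4*68) + 13/3 = (12 + 272) + 13/3 = 284 + 13/3 = 865/3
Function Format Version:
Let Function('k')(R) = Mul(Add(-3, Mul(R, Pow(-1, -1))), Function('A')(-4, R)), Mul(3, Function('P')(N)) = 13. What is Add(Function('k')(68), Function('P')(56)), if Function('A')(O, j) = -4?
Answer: Rational(865, 3) ≈ 288.33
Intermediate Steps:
Function('P')(N) = Rational(13, 3) (Function('P')(N) = Mul(Rational(1, 3), 13) = Rational(13, 3))
Function('k')(R) = Add(12, Mul(4, R)) (Function('k')(R) = Mul(Add(-3, Mul(R, Pow(-1, -1))), -4) = Mul(Add(-3, Mul(R, -1)), -4) = Mul(Add(-3, Mul(-1, R)), -4) = Add(12, Mul(4, R)))
Add(Function('k')(68), Function('P')(56)) = Add(Add(12, Mul(4, 68)), Rational(13, 3)) = Add(Add(12, 272), Rational(13, 3)) = Add(284, Rational(13, 3)) = Rational(865, 3)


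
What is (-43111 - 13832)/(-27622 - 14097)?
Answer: 56943/41719 ≈ 1.3649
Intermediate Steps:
(-43111 - 13832)/(-27622 - 14097) = -56943/(-41719) = -56943*(-1/41719) = 56943/41719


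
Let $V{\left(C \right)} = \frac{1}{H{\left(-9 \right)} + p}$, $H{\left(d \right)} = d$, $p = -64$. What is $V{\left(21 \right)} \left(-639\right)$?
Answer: $\frac{639}{73} \approx 8.7534$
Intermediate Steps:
$V{\left(C \right)} = - \frac{1}{73}$ ($V{\left(C \right)} = \frac{1}{-9 - 64} = \frac{1}{-73} = - \frac{1}{73}$)
$V{\left(21 \right)} \left(-639\right) = \left(- \frac{1}{73}\right) \left(-639\right) = \frac{639}{73}$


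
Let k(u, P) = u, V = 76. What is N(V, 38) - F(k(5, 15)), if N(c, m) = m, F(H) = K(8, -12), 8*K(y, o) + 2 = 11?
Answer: 295/8 ≈ 36.875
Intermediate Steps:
K(y, o) = 9/8 (K(y, o) = -¼ + (⅛)*11 = -¼ + 11/8 = 9/8)
F(H) = 9/8
N(V, 38) - F(k(5, 15)) = 38 - 1*9/8 = 38 - 9/8 = 295/8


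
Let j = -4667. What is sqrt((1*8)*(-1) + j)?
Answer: 5*I*sqrt(187) ≈ 68.374*I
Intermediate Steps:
sqrt((1*8)*(-1) + j) = sqrt((1*8)*(-1) - 4667) = sqrt(8*(-1) - 4667) = sqrt(-8 - 4667) = sqrt(-4675) = 5*I*sqrt(187)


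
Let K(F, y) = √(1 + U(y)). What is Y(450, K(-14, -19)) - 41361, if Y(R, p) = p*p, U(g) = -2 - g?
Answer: -41343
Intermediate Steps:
K(F, y) = √(-1 - y) (K(F, y) = √(1 + (-2 - y)) = √(-1 - y))
Y(R, p) = p²
Y(450, K(-14, -19)) - 41361 = (√(-1 - 1*(-19)))² - 41361 = (√(-1 + 19))² - 41361 = (√18)² - 41361 = (3*√2)² - 41361 = 18 - 41361 = -41343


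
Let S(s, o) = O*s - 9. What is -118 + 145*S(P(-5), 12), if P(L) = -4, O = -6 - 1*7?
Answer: 6117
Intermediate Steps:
O = -13 (O = -6 - 7 = -13)
S(s, o) = -9 - 13*s (S(s, o) = -13*s - 9 = -9 - 13*s)
-118 + 145*S(P(-5), 12) = -118 + 145*(-9 - 13*(-4)) = -118 + 145*(-9 + 52) = -118 + 145*43 = -118 + 6235 = 6117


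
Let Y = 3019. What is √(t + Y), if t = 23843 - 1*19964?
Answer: √6898 ≈ 83.054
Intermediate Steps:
t = 3879 (t = 23843 - 19964 = 3879)
√(t + Y) = √(3879 + 3019) = √6898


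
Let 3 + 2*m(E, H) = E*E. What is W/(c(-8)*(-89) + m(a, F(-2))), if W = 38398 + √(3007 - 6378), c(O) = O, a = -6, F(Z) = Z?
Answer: 76796/1457 + 2*I*√3371/1457 ≈ 52.708 + 0.079698*I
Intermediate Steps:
m(E, H) = -3/2 + E²/2 (m(E, H) = -3/2 + (E*E)/2 = -3/2 + E²/2)
W = 38398 + I*√3371 (W = 38398 + √(-3371) = 38398 + I*√3371 ≈ 38398.0 + 58.06*I)
W/(c(-8)*(-89) + m(a, F(-2))) = (38398 + I*√3371)/(-8*(-89) + (-3/2 + (½)*(-6)²)) = (38398 + I*√3371)/(712 + (-3/2 + (½)*36)) = (38398 + I*√3371)/(712 + (-3/2 + 18)) = (38398 + I*√3371)/(712 + 33/2) = (38398 + I*√3371)/(1457/2) = (38398 + I*√3371)*(2/1457) = 76796/1457 + 2*I*√3371/1457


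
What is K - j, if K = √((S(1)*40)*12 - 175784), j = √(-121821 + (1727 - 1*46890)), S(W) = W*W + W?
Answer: 2*I*(-√41746 + 41*√26) ≈ 9.4828*I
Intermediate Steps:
S(W) = W + W² (S(W) = W² + W = W + W²)
j = 2*I*√41746 (j = √(-121821 + (1727 - 46890)) = √(-121821 - 45163) = √(-166984) = 2*I*√41746 ≈ 408.64*I)
K = 82*I*√26 (K = √(((1*(1 + 1))*40)*12 - 175784) = √(((1*2)*40)*12 - 175784) = √((2*40)*12 - 175784) = √(80*12 - 175784) = √(960 - 175784) = √(-174824) = 82*I*√26 ≈ 418.12*I)
K - j = 82*I*√26 - 2*I*√41746 = -2*I*√41746 + 82*I*√26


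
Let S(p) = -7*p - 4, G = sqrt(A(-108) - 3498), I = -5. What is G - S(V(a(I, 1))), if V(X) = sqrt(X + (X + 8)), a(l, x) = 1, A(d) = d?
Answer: 4 + 7*sqrt(10) + I*sqrt(3606) ≈ 26.136 + 60.05*I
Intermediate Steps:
G = I*sqrt(3606) (G = sqrt(-108 - 3498) = sqrt(-3606) = I*sqrt(3606) ≈ 60.05*I)
V(X) = sqrt(8 + 2*X) (V(X) = sqrt(X + (8 + X)) = sqrt(8 + 2*X))
S(p) = -4 - 7*p
G - S(V(a(I, 1))) = I*sqrt(3606) - (-4 - 7*sqrt(8 + 2*1)) = I*sqrt(3606) - (-4 - 7*sqrt(8 + 2)) = I*sqrt(3606) - (-4 - 7*sqrt(10)) = I*sqrt(3606) + (4 + 7*sqrt(10)) = 4 + 7*sqrt(10) + I*sqrt(3606)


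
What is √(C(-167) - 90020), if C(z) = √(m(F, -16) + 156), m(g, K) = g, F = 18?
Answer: √(-90020 + √174) ≈ 300.01*I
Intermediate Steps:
C(z) = √174 (C(z) = √(18 + 156) = √174)
√(C(-167) - 90020) = √(√174 - 90020) = √(-90020 + √174)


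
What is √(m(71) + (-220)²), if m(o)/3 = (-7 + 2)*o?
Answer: √47335 ≈ 217.57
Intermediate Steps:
m(o) = -15*o (m(o) = 3*((-7 + 2)*o) = 3*(-5*o) = -15*o)
√(m(71) + (-220)²) = √(-15*71 + (-220)²) = √(-1065 + 48400) = √47335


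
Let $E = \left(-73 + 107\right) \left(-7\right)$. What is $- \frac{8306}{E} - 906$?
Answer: $- \frac{103661}{119} \approx -871.1$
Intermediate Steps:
$E = -238$ ($E = 34 \left(-7\right) = -238$)
$- \frac{8306}{E} - 906 = - \frac{8306}{-238} - 906 = \left(-8306\right) \left(- \frac{1}{238}\right) - 906 = \frac{4153}{119} - 906 = - \frac{103661}{119}$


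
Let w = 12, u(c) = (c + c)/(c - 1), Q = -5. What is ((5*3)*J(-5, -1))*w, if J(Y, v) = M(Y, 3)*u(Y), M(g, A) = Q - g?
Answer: 0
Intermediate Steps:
u(c) = 2*c/(-1 + c) (u(c) = (2*c)/(-1 + c) = 2*c/(-1 + c))
M(g, A) = -5 - g
J(Y, v) = 2*Y*(-5 - Y)/(-1 + Y) (J(Y, v) = (-5 - Y)*(2*Y/(-1 + Y)) = 2*Y*(-5 - Y)/(-1 + Y))
((5*3)*J(-5, -1))*w = ((5*3)*(-2*(-5)*(5 - 5)/(-1 - 5)))*12 = (15*(-2*(-5)*0/(-6)))*12 = (15*(-2*(-5)*(-⅙)*0))*12 = (15*0)*12 = 0*12 = 0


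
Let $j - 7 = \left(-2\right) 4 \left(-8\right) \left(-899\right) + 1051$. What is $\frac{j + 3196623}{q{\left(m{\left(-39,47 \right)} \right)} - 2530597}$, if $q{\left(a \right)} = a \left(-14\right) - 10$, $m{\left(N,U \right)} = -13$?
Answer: $- \frac{209343}{168695} \approx -1.241$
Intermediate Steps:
$q{\left(a \right)} = -10 - 14 a$ ($q{\left(a \right)} = - 14 a - 10 = -10 - 14 a$)
$j = -56478$ ($j = 7 + \left(\left(-2\right) 4 \left(-8\right) \left(-899\right) + 1051\right) = 7 + \left(\left(-8\right) \left(-8\right) \left(-899\right) + 1051\right) = 7 + \left(64 \left(-899\right) + 1051\right) = 7 + \left(-57536 + 1051\right) = 7 - 56485 = -56478$)
$\frac{j + 3196623}{q{\left(m{\left(-39,47 \right)} \right)} - 2530597} = \frac{-56478 + 3196623}{\left(-10 - -182\right) - 2530597} = \frac{3140145}{\left(-10 + 182\right) - 2530597} = \frac{3140145}{172 - 2530597} = \frac{3140145}{-2530425} = 3140145 \left(- \frac{1}{2530425}\right) = - \frac{209343}{168695}$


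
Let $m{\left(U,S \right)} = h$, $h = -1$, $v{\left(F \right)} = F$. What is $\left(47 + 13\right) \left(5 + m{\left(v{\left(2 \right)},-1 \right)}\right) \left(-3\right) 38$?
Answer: $-27360$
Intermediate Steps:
$m{\left(U,S \right)} = -1$
$\left(47 + 13\right) \left(5 + m{\left(v{\left(2 \right)},-1 \right)}\right) \left(-3\right) 38 = \left(47 + 13\right) \left(5 - 1\right) \left(-3\right) 38 = 60 \cdot 4 \left(-3\right) 38 = 60 \left(-12\right) 38 = \left(-720\right) 38 = -27360$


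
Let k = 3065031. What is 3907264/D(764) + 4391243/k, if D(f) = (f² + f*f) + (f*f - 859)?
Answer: 19661566129831/5364506142099 ≈ 3.6651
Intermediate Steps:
D(f) = -859 + 3*f² (D(f) = (f² + f²) + (f² - 859) = 2*f² + (-859 + f²) = -859 + 3*f²)
3907264/D(764) + 4391243/k = 3907264/(-859 + 3*764²) + 4391243/3065031 = 3907264/(-859 + 3*583696) + 4391243*(1/3065031) = 3907264/(-859 + 1751088) + 4391243/3065031 = 3907264/1750229 + 4391243/3065031 = 19661566129831/5364506142099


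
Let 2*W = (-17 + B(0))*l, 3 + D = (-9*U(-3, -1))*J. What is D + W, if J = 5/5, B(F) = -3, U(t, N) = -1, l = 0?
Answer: 6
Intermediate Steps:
J = 1 (J = 5*(⅕) = 1)
D = 6 (D = -3 - 9*(-1)*1 = -3 + 9*1 = -3 + 9 = 6)
W = 0 (W = ((-17 - 3)*0)/2 = (-20*0)/2 = (½)*0 = 0)
D + W = 6 + 0 = 6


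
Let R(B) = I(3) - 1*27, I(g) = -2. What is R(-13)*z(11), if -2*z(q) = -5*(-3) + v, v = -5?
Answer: 145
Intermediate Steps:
z(q) = -5 (z(q) = -(-5*(-3) - 5)/2 = -(15 - 5)/2 = -½*10 = -5)
R(B) = -29 (R(B) = -2 - 1*27 = -2 - 27 = -29)
R(-13)*z(11) = -29*(-5) = 145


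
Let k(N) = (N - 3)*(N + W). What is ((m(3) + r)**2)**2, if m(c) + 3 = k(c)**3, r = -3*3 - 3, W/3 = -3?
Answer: 50625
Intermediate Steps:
W = -9 (W = 3*(-3) = -9)
r = -12 (r = -9 - 3 = -12)
k(N) = (-9 + N)*(-3 + N) (k(N) = (N - 3)*(N - 9) = (-3 + N)*(-9 + N) = (-9 + N)*(-3 + N))
m(c) = -3 + (27 + c**2 - 12*c)**3
((m(3) + r)**2)**2 = (((-3 + (27 + 3**2 - 12*3)**3) - 12)**2)**2 = (((-3 + (27 + 9 - 36)**3) - 12)**2)**2 = (((-3 + 0**3) - 12)**2)**2 = (((-3 + 0) - 12)**2)**2 = ((-3 - 12)**2)**2 = ((-15)**2)**2 = 225**2 = 50625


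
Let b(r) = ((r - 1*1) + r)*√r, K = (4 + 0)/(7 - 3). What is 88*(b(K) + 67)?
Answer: 5984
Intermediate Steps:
K = 1 (K = 4/4 = 4*(¼) = 1)
b(r) = √r*(-1 + 2*r) (b(r) = ((r - 1) + r)*√r = ((-1 + r) + r)*√r = (-1 + 2*r)*√r = √r*(-1 + 2*r))
88*(b(K) + 67) = 88*(√1*(-1 + 2*1) + 67) = 88*(1*(-1 + 2) + 67) = 88*(1*1 + 67) = 88*(1 + 67) = 88*68 = 5984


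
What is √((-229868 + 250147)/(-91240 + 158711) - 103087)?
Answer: I*√469285276596758/67471 ≈ 321.07*I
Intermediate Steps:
√((-229868 + 250147)/(-91240 + 158711) - 103087) = √(20279/67471 - 103087) = √(-6955362698/67471) = I*√469285276596758/67471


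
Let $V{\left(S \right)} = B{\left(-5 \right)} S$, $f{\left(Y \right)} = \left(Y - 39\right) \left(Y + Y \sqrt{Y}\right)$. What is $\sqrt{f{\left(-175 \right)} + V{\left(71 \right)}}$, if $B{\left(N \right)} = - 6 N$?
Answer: $\sqrt{39580 + 187250 i \sqrt{7}} \approx 517.96 + 478.23 i$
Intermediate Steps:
$f{\left(Y \right)} = \left(-39 + Y\right) \left(Y + Y^{\frac{3}{2}}\right)$
$V{\left(S \right)} = 30 S$ ($V{\left(S \right)} = \left(-6\right) \left(-5\right) S = 30 S$)
$\sqrt{f{\left(-175 \right)} + V{\left(71 \right)}} = \sqrt{\left(\left(-175\right)^{2} + \left(-175\right)^{\frac{5}{2}} - -6825 - 39 \left(-175\right)^{\frac{3}{2}}\right) + 30 \cdot 71} = \sqrt{\left(30625 + 153125 i \sqrt{7} + 6825 - 39 \left(- 875 i \sqrt{7}\right)\right) + 2130} = \sqrt{\left(30625 + 153125 i \sqrt{7} + 6825 + 34125 i \sqrt{7}\right) + 2130} = \sqrt{\left(37450 + 187250 i \sqrt{7}\right) + 2130} = \sqrt{39580 + 187250 i \sqrt{7}}$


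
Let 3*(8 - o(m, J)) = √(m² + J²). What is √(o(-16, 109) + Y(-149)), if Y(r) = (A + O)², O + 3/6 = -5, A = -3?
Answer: √(2889 - 12*√12137)/6 ≈ 6.5975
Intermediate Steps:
O = -11/2 (O = -½ - 5 = -11/2 ≈ -5.5000)
Y(r) = 289/4 (Y(r) = (-3 - 11/2)² = (-17/2)² = 289/4)
o(m, J) = 8 - √(J² + m²)/3 (o(m, J) = 8 - √(m² + J²)/3 = 8 - √(J² + m²)/3)
√(o(-16, 109) + Y(-149)) = √((8 - √(109² + (-16)²)/3) + 289/4) = √((8 - √(11881 + 256)/3) + 289/4) = √((8 - √12137/3) + 289/4) = √(321/4 - √12137/3)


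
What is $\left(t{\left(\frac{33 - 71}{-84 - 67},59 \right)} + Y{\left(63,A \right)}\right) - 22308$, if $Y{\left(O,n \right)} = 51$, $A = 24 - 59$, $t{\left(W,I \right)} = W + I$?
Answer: $- \frac{3351860}{151} \approx -22198.0$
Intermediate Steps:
$t{\left(W,I \right)} = I + W$
$A = -35$
$\left(t{\left(\frac{33 - 71}{-84 - 67},59 \right)} + Y{\left(63,A \right)}\right) - 22308 = \left(\left(59 + \frac{33 - 71}{-84 - 67}\right) + 51\right) - 22308 = \left(\left(59 - \frac{38}{-151}\right) + 51\right) - 22308 = \left(\left(59 - - \frac{38}{151}\right) + 51\right) - 22308 = \left(\left(59 + \frac{38}{151}\right) + 51\right) - 22308 = \left(\frac{8947}{151} + 51\right) - 22308 = \frac{16648}{151} - 22308 = - \frac{3351860}{151}$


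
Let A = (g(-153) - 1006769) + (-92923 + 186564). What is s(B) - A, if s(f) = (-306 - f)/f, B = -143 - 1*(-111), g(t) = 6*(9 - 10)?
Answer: 14610281/16 ≈ 9.1314e+5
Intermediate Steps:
g(t) = -6 (g(t) = 6*(-1) = -6)
B = -32 (B = -143 + 111 = -32)
A = -913134 (A = (-6 - 1006769) + (-92923 + 186564) = -1006775 + 93641 = -913134)
s(f) = (-306 - f)/f
s(B) - A = (-306 - 1*(-32))/(-32) - 1*(-913134) = -(-306 + 32)/32 + 913134 = -1/32*(-274) + 913134 = 137/16 + 913134 = 14610281/16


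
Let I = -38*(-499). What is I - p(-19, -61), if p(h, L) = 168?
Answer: 18794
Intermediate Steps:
I = 18962
I - p(-19, -61) = 18962 - 1*168 = 18962 - 168 = 18794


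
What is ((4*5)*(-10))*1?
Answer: -200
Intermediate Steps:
((4*5)*(-10))*1 = (20*(-10))*1 = -200*1 = -200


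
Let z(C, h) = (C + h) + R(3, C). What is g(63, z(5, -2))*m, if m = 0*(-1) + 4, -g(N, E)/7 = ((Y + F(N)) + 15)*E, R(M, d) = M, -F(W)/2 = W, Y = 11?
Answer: 16800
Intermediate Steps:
F(W) = -2*W
z(C, h) = 3 + C + h (z(C, h) = (C + h) + 3 = 3 + C + h)
g(N, E) = -7*E*(26 - 2*N) (g(N, E) = -7*((11 - 2*N) + 15)*E = -7*(26 - 2*N)*E = -7*E*(26 - 2*N))
m = 4 (m = 0 + 4 = 4)
g(63, z(5, -2))*m = (14*(3 + 5 - 2)*(-13 + 63))*4 = (14*6*50)*4 = 4200*4 = 16800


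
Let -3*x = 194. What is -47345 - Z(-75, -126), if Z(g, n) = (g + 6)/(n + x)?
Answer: -27081547/572 ≈ -47345.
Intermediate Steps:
x = -194/3 (x = -⅓*194 = -194/3 ≈ -64.667)
Z(g, n) = (6 + g)/(-194/3 + n) (Z(g, n) = (g + 6)/(n - 194/3) = (6 + g)/(-194/3 + n))
-47345 - Z(-75, -126) = -47345 - 3*(6 - 75)/(-194 + 3*(-126)) = -47345 - 3*(-69)/(-194 - 378) = -47345 - 3*(-69)/(-572) = -47345 - 3*(-1)*(-69)/572 = -47345 - 1*207/572 = -47345 - 207/572 = -27081547/572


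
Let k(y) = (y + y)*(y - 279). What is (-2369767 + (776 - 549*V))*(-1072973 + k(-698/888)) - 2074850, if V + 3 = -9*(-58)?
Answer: 140282828443068179/49284 ≈ 2.8464e+12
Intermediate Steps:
V = 519 (V = -3 - 9*(-58) = -3 + 522 = 519)
k(y) = 2*y*(-279 + y) (k(y) = (2*y)*(-279 + y) = 2*y*(-279 + y))
(-2369767 + (776 - 549*V))*(-1072973 + k(-698/888)) - 2074850 = (-2369767 + (776 - 549*519))*(-1072973 + 2*(-698/888)*(-279 - 698/888)) - 2074850 = (-2369767 + (776 - 284931))*(-1072973 + 2*(-698*1/888)*(-279 - 698*1/888)) - 2074850 = (-2369767 - 284155)*(-1072973 + 2*(-349/444)*(-279 - 349/444)) - 2074850 = -2653922*(-1072973 + 2*(-349/444)*(-124225/444)) - 2074850 = -2653922*(-1072973 + 43354525/98568) - 2074850 = -2653922*(-105717448139/98568) - 2074850 = 140282930699975579/49284 - 2074850 = 140282828443068179/49284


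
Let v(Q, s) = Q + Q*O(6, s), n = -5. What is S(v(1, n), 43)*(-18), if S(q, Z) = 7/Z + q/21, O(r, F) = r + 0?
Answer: -384/43 ≈ -8.9302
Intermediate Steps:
O(r, F) = r
v(Q, s) = 7*Q (v(Q, s) = Q + Q*6 = Q + 6*Q = 7*Q)
S(q, Z) = 7/Z + q/21 (S(q, Z) = 7/Z + q*(1/21) = 7/Z + q/21)
S(v(1, n), 43)*(-18) = (7/43 + (7*1)/21)*(-18) = (7*(1/43) + (1/21)*7)*(-18) = (7/43 + ⅓)*(-18) = (64/129)*(-18) = -384/43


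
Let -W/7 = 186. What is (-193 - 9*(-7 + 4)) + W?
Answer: -1468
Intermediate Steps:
W = -1302 (W = -7*186 = -1302)
(-193 - 9*(-7 + 4)) + W = (-193 - 9*(-7 + 4)) - 1302 = (-193 - 9*(-3)) - 1302 = (-193 + 27) - 1302 = -166 - 1302 = -1468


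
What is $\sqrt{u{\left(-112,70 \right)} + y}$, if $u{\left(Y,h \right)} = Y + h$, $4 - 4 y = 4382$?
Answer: $\frac{i \sqrt{4546}}{2} \approx 33.712 i$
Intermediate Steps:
$y = - \frac{2189}{2}$ ($y = 1 - \frac{2191}{2} = - \frac{2189}{2} \approx -1094.5$)
$\sqrt{u{\left(-112,70 \right)} + y} = \sqrt{\left(-112 + 70\right) - \frac{2189}{2}} = \sqrt{-42 - \frac{2189}{2}} = \sqrt{- \frac{2273}{2}} = \frac{i \sqrt{4546}}{2}$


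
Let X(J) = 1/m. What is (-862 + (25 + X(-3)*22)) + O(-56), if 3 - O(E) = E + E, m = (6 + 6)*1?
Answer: -4321/6 ≈ -720.17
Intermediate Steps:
m = 12 (m = 12*1 = 12)
X(J) = 1/12
O(E) = 3 - 2*E (O(E) = 3 - (E + E) = 3 - 2*E)
(-862 + (25 + X(-3)*22)) + O(-56) = (-862 + (25 + (1/12)*22)) + (3 - 2*(-56)) = (-862 + (25 + 11/6)) + (3 + 112) = (-862 + 161/6) + 115 = -5011/6 + 115 = -4321/6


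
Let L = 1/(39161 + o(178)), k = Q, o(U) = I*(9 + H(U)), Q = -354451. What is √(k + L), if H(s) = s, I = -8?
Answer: I*√6207934565010/4185 ≈ 595.36*I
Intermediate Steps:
o(U) = -72 - 8*U (o(U) = -8*(9 + U) = -72 - 8*U)
k = -354451
L = 1/37665 (L = 1/(39161 + (-72 - 8*178)) = 1/(39161 + (-72 - 1424)) = 1/(39161 - 1496) = 1/37665 ≈ 2.6550e-5)
√(k + L) = √(-354451 + 1/37665) = √(-13350396914/37665) = I*√6207934565010/4185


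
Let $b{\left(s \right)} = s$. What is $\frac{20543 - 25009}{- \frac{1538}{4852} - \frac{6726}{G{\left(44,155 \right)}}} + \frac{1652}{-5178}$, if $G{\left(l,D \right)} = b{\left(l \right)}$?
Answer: $\frac{152589838268}{5291628621} \approx 28.836$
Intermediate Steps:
$G{\left(l,D \right)} = l$
$\frac{20543 - 25009}{- \frac{1538}{4852} - \frac{6726}{G{\left(44,155 \right)}}} + \frac{1652}{-5178} = \frac{20543 - 25009}{- \frac{1538}{4852} - \frac{6726}{44}} + \frac{1652}{-5178} = - \frac{4466}{\left(-1538\right) \frac{1}{4852} - \frac{3363}{22}} + 1652 \left(- \frac{1}{5178}\right) = - \frac{4466}{- \frac{769}{2426} - \frac{3363}{22}} - \frac{826}{2589} = - \frac{4466}{- \frac{2043889}{13343}} - \frac{826}{2589} = \left(-4466\right) \left(- \frac{13343}{2043889}\right) - \frac{826}{2589} = \frac{59589838}{2043889} - \frac{826}{2589} = \frac{152589838268}{5291628621}$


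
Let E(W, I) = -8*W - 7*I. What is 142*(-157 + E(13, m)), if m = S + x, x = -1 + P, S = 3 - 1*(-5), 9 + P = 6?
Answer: -41038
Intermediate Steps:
P = -3 (P = -9 + 6 = -3)
S = 8 (S = 3 + 5 = 8)
x = -4 (x = -1 - 3 = -4)
m = 4 (m = 8 - 4 = 4)
142*(-157 + E(13, m)) = 142*(-157 + (-8*13 - 7*4)) = 142*(-157 + (-104 - 28)) = 142*(-157 - 132) = 142*(-289) = -41038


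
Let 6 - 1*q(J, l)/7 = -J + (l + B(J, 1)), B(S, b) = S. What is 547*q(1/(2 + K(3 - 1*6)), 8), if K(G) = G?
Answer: -7658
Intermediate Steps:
q(J, l) = 42 - 7*l (q(J, l) = 42 - 7*(-J + (l + J)) = 42 - 7*(-J + (J + l)) = 42 - 7*l)
547*q(1/(2 + K(3 - 1*6)), 8) = 547*(42 - 7*8) = 547*(42 - 56) = 547*(-14) = -7658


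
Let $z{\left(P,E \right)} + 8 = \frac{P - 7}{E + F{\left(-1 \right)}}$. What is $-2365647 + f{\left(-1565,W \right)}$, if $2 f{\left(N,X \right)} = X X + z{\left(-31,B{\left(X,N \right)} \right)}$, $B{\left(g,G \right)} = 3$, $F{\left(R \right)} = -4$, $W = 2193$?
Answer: $\frac{77985}{2} \approx 38993.0$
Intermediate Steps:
$z{\left(P,E \right)} = -8 + \frac{-7 + P}{-4 + E}$ ($z{\left(P,E \right)} = -8 + \frac{P - 7}{E - 4} = -8 + \frac{-7 + P}{-4 + E}$)
$f{\left(N,X \right)} = 15 + \frac{X^{2}}{2}$ ($f{\left(N,X \right)} = \frac{X X + \frac{25 - 31 - 24}{-4 + 3}}{2} = \frac{X^{2} + \frac{25 - 31 - 24}{-1}}{2} = \frac{X^{2} - -30}{2} = \frac{X^{2} + 30}{2} = \frac{30 + X^{2}}{2} = 15 + \frac{X^{2}}{2}$)
$-2365647 + f{\left(-1565,W \right)} = -2365647 + \left(15 + \frac{2193^{2}}{2}\right) = -2365647 + \left(15 + \frac{1}{2} \cdot 4809249\right) = -2365647 + \left(15 + \frac{4809249}{2}\right) = -2365647 + \frac{4809279}{2} = \frac{77985}{2}$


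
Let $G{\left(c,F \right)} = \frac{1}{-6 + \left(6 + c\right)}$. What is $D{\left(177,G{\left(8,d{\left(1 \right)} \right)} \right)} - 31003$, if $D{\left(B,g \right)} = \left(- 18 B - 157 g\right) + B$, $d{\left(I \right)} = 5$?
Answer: $- \frac{272253}{8} \approx -34032.0$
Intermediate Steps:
$G{\left(c,F \right)} = \frac{1}{c}$
$D{\left(B,g \right)} = - 157 g - 17 B$ ($D{\left(B,g \right)} = \left(- 157 g - 18 B\right) + B = - 157 g - 17 B$)
$D{\left(177,G{\left(8,d{\left(1 \right)} \right)} \right)} - 31003 = \left(- \frac{157}{8} - 3009\right) - 31003 = - \frac{24229}{8} - 31003 = - \frac{272253}{8}$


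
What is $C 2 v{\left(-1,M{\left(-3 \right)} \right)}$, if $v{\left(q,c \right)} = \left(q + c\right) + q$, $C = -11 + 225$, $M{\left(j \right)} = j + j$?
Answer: $-3424$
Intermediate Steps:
$M{\left(j \right)} = 2 j$
$C = 214$
$v{\left(q,c \right)} = c + 2 q$ ($v{\left(q,c \right)} = \left(c + q\right) + q = c + 2 q$)
$C 2 v{\left(-1,M{\left(-3 \right)} \right)} = 214 \cdot 2 \left(2 \left(-3\right) + 2 \left(-1\right)\right) = 214 \cdot 2 \left(-6 - 2\right) = 214 \cdot 2 \left(-8\right) = 214 \left(-16\right) = -3424$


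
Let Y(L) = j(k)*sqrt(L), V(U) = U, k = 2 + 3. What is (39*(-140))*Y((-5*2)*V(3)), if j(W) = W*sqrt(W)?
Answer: -136500*I*sqrt(6) ≈ -3.3436e+5*I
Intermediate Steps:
k = 5
j(W) = W**(3/2)
Y(L) = 5*sqrt(5)*sqrt(L) (Y(L) = 5**(3/2)*sqrt(L) = (5*sqrt(5))*sqrt(L) = 5*sqrt(5)*sqrt(L))
(39*(-140))*Y((-5*2)*V(3)) = (39*(-140))*(5*sqrt(5)*sqrt(-5*2*3)) = -27300*sqrt(5)*sqrt(-10*3) = -27300*sqrt(5)*sqrt(-30) = -27300*sqrt(5)*I*sqrt(30) = -136500*I*sqrt(6)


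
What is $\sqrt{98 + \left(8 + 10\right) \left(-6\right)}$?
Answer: $i \sqrt{10} \approx 3.1623 i$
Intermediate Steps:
$\sqrt{98 + \left(8 + 10\right) \left(-6\right)} = \sqrt{98 + 18 \left(-6\right)} = \sqrt{98 - 108} = \sqrt{-10} = i \sqrt{10}$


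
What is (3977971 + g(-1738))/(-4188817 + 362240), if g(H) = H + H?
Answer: -3974495/3826577 ≈ -1.0387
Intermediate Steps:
g(H) = 2*H
(3977971 + g(-1738))/(-4188817 + 362240) = (3977971 + 2*(-1738))/(-4188817 + 362240) = (3977971 - 3476)/(-3826577) = 3974495*(-1/3826577) = -3974495/3826577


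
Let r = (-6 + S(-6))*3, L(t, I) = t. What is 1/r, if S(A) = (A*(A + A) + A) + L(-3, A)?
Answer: 1/171 ≈ 0.0058480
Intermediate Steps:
S(A) = -3 + A + 2*A² (S(A) = (A*(A + A) + A) - 3 = (A*(2*A) + A) - 3 = (2*A² + A) - 3 = (A + 2*A²) - 3 = -3 + A + 2*A²)
r = 171 (r = (-6 + (-3 - 6 + 2*(-6)²))*3 = (-6 + (-3 - 6 + 2*36))*3 = (-6 + (-3 - 6 + 72))*3 = (-6 + 63)*3 = 57*3 = 171)
1/r = 1/171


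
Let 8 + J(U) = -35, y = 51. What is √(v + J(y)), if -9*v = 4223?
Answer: I*√4610/3 ≈ 22.632*I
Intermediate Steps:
v = -4223/9 (v = -⅑*4223 = -4223/9 ≈ -469.22)
J(U) = -43 (J(U) = -8 - 35 = -43)
√(v + J(y)) = √(-4223/9 - 43) = √(-4610/9) = I*√4610/3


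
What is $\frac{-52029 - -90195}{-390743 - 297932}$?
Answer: $- \frac{38166}{688675} \approx -0.055419$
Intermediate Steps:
$\frac{-52029 - -90195}{-390743 - 297932} = \frac{-52029 + 90195}{-688675} = 38166 \left(- \frac{1}{688675}\right) = - \frac{38166}{688675}$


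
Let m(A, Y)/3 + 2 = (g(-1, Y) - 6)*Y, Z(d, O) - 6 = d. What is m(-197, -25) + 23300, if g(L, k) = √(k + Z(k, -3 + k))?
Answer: 23744 - 150*I*√11 ≈ 23744.0 - 497.49*I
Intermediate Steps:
Z(d, O) = 6 + d
g(L, k) = √(6 + 2*k) (g(L, k) = √(k + (6 + k)) = √(6 + 2*k))
m(A, Y) = -6 + 3*Y*(-6 + √(6 + 2*Y)) (m(A, Y) = -6 + 3*((√(6 + 2*Y) - 6)*Y) = -6 + 3*((-6 + √(6 + 2*Y))*Y) = -6 + 3*(Y*(-6 + √(6 + 2*Y))) = -6 + 3*Y*(-6 + √(6 + 2*Y)))
m(-197, -25) + 23300 = (-6 - 18*(-25) + 3*(-25)*√(6 + 2*(-25))) + 23300 = (-6 + 450 + 3*(-25)*√(6 - 50)) + 23300 = (-6 + 450 + 3*(-25)*√(-44)) + 23300 = (-6 + 450 + 3*(-25)*(2*I*√11)) + 23300 = (-6 + 450 - 150*I*√11) + 23300 = (444 - 150*I*√11) + 23300 = 23744 - 150*I*√11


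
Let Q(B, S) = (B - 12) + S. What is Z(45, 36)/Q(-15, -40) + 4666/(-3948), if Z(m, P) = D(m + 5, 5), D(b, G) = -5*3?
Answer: -126701/132258 ≈ -0.95798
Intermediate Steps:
D(b, G) = -15
Q(B, S) = -12 + B + S (Q(B, S) = (-12 + B) + S = -12 + B + S)
Z(m, P) = -15
Z(45, 36)/Q(-15, -40) + 4666/(-3948) = -15/(-12 - 15 - 40) + 4666/(-3948) = -15/(-67) + 4666*(-1/3948) = -15*(-1/67) - 2333/1974 = 15/67 - 2333/1974 = -126701/132258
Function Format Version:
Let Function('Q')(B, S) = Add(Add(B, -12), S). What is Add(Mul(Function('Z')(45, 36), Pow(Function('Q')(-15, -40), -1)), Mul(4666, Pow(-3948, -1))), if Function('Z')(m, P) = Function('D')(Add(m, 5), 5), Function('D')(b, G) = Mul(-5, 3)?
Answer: Rational(-126701, 132258) ≈ -0.95798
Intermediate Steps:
Function('D')(b, G) = -15
Function('Q')(B, S) = Add(-12, B, S) (Function('Q')(B, S) = Add(Add(-12, B), S) = Add(-12, B, S))
Function('Z')(m, P) = -15
Add(Mul(Function('Z')(45, 36), Pow(Function('Q')(-15, -40), -1)), Mul(4666, Pow(-3948, -1))) = Add(Mul(-15, Pow(Add(-12, -15, -40), -1)), Mul(4666, Pow(-3948, -1))) = Add(Mul(-15, Pow(-67, -1)), Mul(4666, Rational(-1, 3948))) = Add(Mul(-15, Rational(-1, 67)), Rational(-2333, 1974)) = Add(Rational(15, 67), Rational(-2333, 1974)) = Rational(-126701, 132258)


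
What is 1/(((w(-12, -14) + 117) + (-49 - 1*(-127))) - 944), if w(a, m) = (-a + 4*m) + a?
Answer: -1/805 ≈ -0.0012422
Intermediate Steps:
w(a, m) = 4*m
1/(((w(-12, -14) + 117) + (-49 - 1*(-127))) - 944) = 1/(((4*(-14) + 117) + (-49 - 1*(-127))) - 944) = 1/(((-56 + 117) + (-49 + 127)) - 944) = 1/((61 + 78) - 944) = 1/(139 - 944) = 1/(-805) = -1/805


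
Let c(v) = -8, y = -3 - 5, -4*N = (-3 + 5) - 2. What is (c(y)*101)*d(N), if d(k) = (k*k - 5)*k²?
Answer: 0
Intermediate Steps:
N = 0 (N = -((-3 + 5) - 2)/4 = -(2 - 2)/4 = -¼*0 = 0)
y = -8
d(k) = k²*(-5 + k²) (d(k) = (k² - 5)*k² = (-5 + k²)*k² = k²*(-5 + k²))
(c(y)*101)*d(N) = (-8*101)*(0²*(-5 + 0²)) = -0*(-5 + 0) = -0*(-5) = -808*0 = 0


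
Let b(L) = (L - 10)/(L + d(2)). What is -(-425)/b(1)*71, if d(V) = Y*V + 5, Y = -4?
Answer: 60350/9 ≈ 6705.6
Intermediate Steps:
d(V) = 5 - 4*V (d(V) = -4*V + 5 = 5 - 4*V)
b(L) = (-10 + L)/(-3 + L) (b(L) = (L - 10)/(L + (5 - 4*2)) = (-10 + L)/(L + (5 - 8)) = (-10 + L)/(L - 3) = (-10 + L)/(-3 + L))
-(-425)/b(1)*71 = -(-425)/((-10 + 1)/(-3 + 1))*71 = -(-425)/(-9/(-2))*71 = -(-425)/((-1/2*(-9)))*71 = -(-425)/9/2*71 = -(-425)*2/9*71 = -17*(-50/9)*71 = (850/9)*71 = 60350/9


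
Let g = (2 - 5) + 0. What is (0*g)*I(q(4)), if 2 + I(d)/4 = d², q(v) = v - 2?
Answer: 0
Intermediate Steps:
q(v) = -2 + v
g = -3 (g = -3 + 0 = -3)
I(d) = -8 + 4*d²
(0*g)*I(q(4)) = (0*(-3))*(-8 + 4*(-2 + 4)²) = 0*(-8 + 4*2²) = 0*(-8 + 4*4) = 0*(-8 + 16) = 0*8 = 0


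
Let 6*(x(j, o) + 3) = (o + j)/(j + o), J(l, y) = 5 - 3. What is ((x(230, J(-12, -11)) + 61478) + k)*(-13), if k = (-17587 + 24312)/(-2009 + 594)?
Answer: -1356897919/1698 ≈ -7.9912e+5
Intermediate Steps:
k = -1345/283 (k = 6725/(-1415) = 6725*(-1/1415) = -1345/283 ≈ -4.7526)
J(l, y) = 2
x(j, o) = -17/6 (x(j, o) = -3 + ((o + j)/(j + o))/6 = -3 + ((j + o)/(j + o))/6 = -3 + (⅙)*1 = -3 + ⅙ = -17/6)
((x(230, J(-12, -11)) + 61478) + k)*(-13) = ((-17/6 + 61478) - 1345/283)*(-13) = (368851/6 - 1345/283)*(-13) = (104376763/1698)*(-13) = -1356897919/1698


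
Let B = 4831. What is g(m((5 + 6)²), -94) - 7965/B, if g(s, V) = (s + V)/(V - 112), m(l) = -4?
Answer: -583676/497593 ≈ -1.1730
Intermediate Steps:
g(s, V) = (V + s)/(-112 + V)
g(m((5 + 6)²), -94) - 7965/B = (-94 - 4)/(-112 - 94) - 7965/4831 = -98/(-206) - 7965*1/4831 = -1/206*(-98) - 7965/4831 = 49/103 - 7965/4831 = -583676/497593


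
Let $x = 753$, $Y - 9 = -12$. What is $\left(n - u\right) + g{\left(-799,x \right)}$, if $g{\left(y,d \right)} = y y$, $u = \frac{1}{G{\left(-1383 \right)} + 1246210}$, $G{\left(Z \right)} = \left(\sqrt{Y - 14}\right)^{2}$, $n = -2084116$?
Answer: $- \frac{1801639912996}{1246193} \approx -1.4457 \cdot 10^{6}$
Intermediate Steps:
$Y = -3$ ($Y = 9 - 12 = -3$)
$G{\left(Z \right)} = -17$ ($G{\left(Z \right)} = \left(\sqrt{-3 - 14}\right)^{2} = \left(\sqrt{-17}\right)^{2} = \left(i \sqrt{17}\right)^{2} = -17$)
$u = \frac{1}{1246193}$ ($u = \frac{1}{-17 + 1246210} = \frac{1}{1246193} \approx 8.0244 \cdot 10^{-7}$)
$g{\left(y,d \right)} = y^{2}$
$\left(n - u\right) + g{\left(-799,x \right)} = \left(-2084116 - \frac{1}{1246193}\right) + \left(-799\right)^{2} = \left(-2084116 - \frac{1}{1246193}\right) + 638401 = - \frac{2597210770389}{1246193} + 638401 = - \frac{1801639912996}{1246193}$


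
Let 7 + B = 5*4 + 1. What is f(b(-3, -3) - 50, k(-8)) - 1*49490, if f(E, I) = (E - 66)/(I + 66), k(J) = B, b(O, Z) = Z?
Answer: -3959319/80 ≈ -49492.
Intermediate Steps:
B = 14 (B = -7 + (5*4 + 1) = -7 + (20 + 1) = -7 + 21 = 14)
k(J) = 14
f(E, I) = (-66 + E)/(66 + I)
f(b(-3, -3) - 50, k(-8)) - 1*49490 = (-66 + (-3 - 50))/(66 + 14) - 1*49490 = (-66 - 53)/80 - 49490 = (1/80)*(-119) - 49490 = -119/80 - 49490 = -3959319/80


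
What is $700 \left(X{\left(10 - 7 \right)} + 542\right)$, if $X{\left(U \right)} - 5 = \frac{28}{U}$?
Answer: $\frac{1168300}{3} \approx 3.8943 \cdot 10^{5}$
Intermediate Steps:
$X{\left(U \right)} = 5 + \frac{28}{U}$
$700 \left(X{\left(10 - 7 \right)} + 542\right) = 700 \left(\left(5 + \frac{28}{10 - 7}\right) + 542\right) = 700 \left(\left(5 + \frac{28}{3}\right) + 542\right) = 700 \left(\frac{43}{3} + 542\right) = 700 \cdot \frac{1669}{3} = \frac{1168300}{3}$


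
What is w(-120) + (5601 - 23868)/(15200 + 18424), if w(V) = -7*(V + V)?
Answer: 18823351/11208 ≈ 1679.5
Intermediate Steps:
w(V) = -14*V
w(-120) + (5601 - 23868)/(15200 + 18424) = -14*(-120) + (5601 - 23868)/(15200 + 18424) = 1680 - 18267/33624 = 1680 - 18267*1/33624 = 1680 - 6089/11208 = 18823351/11208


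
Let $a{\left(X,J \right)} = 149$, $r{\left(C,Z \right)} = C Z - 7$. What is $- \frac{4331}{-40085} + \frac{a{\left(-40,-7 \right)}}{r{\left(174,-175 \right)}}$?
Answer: $\frac{125936602}{1220868845} \approx 0.10315$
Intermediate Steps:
$r{\left(C,Z \right)} = -7 + C Z$
$- \frac{4331}{-40085} + \frac{a{\left(-40,-7 \right)}}{r{\left(174,-175 \right)}} = - \frac{4331}{-40085} + \frac{149}{-7 + 174 \left(-175\right)} = \left(-4331\right) \left(- \frac{1}{40085}\right) + \frac{149}{-7 - 30450} = \frac{4331}{40085} + \frac{149}{-30457} = \frac{4331}{40085} + 149 \left(- \frac{1}{30457}\right) = \frac{4331}{40085} - \frac{149}{30457} = \frac{125936602}{1220868845}$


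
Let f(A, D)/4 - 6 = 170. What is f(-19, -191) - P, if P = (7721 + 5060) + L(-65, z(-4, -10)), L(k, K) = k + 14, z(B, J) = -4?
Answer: -12026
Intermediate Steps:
f(A, D) = 704 (f(A, D) = 24 + 4*170 = 24 + 680 = 704)
L(k, K) = 14 + k
P = 12730 (P = (7721 + 5060) + (14 - 65) = 12781 - 51 = 12730)
f(-19, -191) - P = 704 - 1*12730 = 704 - 12730 = -12026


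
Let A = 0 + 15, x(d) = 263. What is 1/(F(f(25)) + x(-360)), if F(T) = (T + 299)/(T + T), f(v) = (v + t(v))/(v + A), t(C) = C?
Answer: 10/3831 ≈ 0.0026103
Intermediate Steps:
A = 15
f(v) = 2*v/(15 + v) (f(v) = (v + v)/(v + 15) = (2*v)/(15 + v) = 2*v/(15 + v))
F(T) = (299 + T)/(2*T) (F(T) = (299 + T)/((2*T)) = (299 + T)*(1/(2*T)) = (299 + T)/(2*T))
1/(F(f(25)) + x(-360)) = 1/((299 + 2*25/(15 + 25))/(2*((2*25/(15 + 25)))) + 263) = 1/((299 + 2*25/40)/(2*((2*25/40))) + 263) = 1/((299 + 2*25*(1/40))/(2*((2*25*(1/40)))) + 263) = 1/((299 + 5/4)/(2*(5/4)) + 263) = 1/((1/2)*(4/5)*(1201/4) + 263) = 1/(1201/10 + 263) = 1/(3831/10) = 10/3831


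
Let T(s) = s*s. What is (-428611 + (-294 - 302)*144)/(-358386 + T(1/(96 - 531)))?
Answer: 97343962875/67815590849 ≈ 1.4354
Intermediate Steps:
T(s) = s²
(-428611 + (-294 - 302)*144)/(-358386 + T(1/(96 - 531))) = (-428611 + (-294 - 302)*144)/(-358386 + (1/(96 - 531))²) = (-428611 - 596*144)/(-358386 + (1/(-435))²) = (-428611 - 85824)/(-358386 + (-1/435)²) = -514435/(-358386 + 1/189225) = -514435/(-67815590849/189225) = -514435*(-189225/67815590849) = 97343962875/67815590849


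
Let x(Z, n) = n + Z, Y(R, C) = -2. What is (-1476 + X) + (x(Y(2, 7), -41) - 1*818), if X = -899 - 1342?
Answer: -4578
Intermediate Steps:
x(Z, n) = Z + n
X = -2241
(-1476 + X) + (x(Y(2, 7), -41) - 1*818) = (-1476 - 2241) + ((-2 - 41) - 1*818) = -3717 + (-43 - 818) = -3717 - 861 = -4578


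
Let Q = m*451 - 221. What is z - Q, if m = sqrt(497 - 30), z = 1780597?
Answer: 1780818 - 451*sqrt(467) ≈ 1.7711e+6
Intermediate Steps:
m = sqrt(467) ≈ 21.610
Q = -221 + 451*sqrt(467) (Q = sqrt(467)*451 - 221 = 451*sqrt(467) - 221 = -221 + 451*sqrt(467) ≈ 9525.2)
z - Q = 1780597 - (-221 + 451*sqrt(467)) = 1780597 + (221 - 451*sqrt(467)) = 1780818 - 451*sqrt(467)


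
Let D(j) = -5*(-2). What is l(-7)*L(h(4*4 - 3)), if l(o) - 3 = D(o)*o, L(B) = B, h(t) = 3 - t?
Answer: 670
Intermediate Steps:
D(j) = 10
l(o) = 3 + 10*o
l(-7)*L(h(4*4 - 3)) = (3 + 10*(-7))*(3 - (4*4 - 3)) = (3 - 70)*(3 - (16 - 3)) = -67*(3 - 1*13) = -67*(3 - 13) = -67*(-10) = 670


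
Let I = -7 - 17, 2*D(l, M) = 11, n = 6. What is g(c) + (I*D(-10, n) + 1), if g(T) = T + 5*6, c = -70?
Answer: -171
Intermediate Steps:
D(l, M) = 11/2 (D(l, M) = (1/2)*11 = 11/2)
I = -24
g(T) = 30 + T (g(T) = T + 30 = 30 + T)
g(c) + (I*D(-10, n) + 1) = (30 - 70) + (-24*11/2 + 1) = -40 + (-132 + 1) = -40 - 131 = -171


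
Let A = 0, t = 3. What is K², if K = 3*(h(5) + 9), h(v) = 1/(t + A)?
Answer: 784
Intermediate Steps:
h(v) = ⅓ (h(v) = 1/(3 + 0) = 1/3 = ⅓)
K = 28 (K = 3*(⅓ + 9) = 3*(28/3) = 28)
K² = 28² = 784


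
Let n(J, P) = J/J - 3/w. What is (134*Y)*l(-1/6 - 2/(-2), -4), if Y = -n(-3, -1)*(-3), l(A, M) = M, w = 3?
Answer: 0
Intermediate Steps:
n(J, P) = 0 (n(J, P) = J/J - 3/3 = 1 - 3*⅓ = 1 - 1 = 0)
Y = 0 (Y = -1*0*(-3) = 0*(-3) = 0)
(134*Y)*l(-1/6 - 2/(-2), -4) = (134*0)*(-4) = 0*(-4) = 0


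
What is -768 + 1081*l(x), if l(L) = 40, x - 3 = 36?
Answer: 42472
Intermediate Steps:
x = 39 (x = 3 + 36 = 39)
-768 + 1081*l(x) = -768 + 1081*40 = -768 + 43240 = 42472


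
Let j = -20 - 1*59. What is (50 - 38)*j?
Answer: -948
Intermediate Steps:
j = -79 (j = -20 - 59 = -79)
(50 - 38)*j = (50 - 38)*(-79) = 12*(-79) = -948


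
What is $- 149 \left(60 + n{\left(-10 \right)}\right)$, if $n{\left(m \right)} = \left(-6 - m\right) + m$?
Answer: $-8046$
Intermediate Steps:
$n{\left(m \right)} = -6$
$- 149 \left(60 + n{\left(-10 \right)}\right) = - 149 \left(60 - 6\right) = \left(-149\right) 54 = -8046$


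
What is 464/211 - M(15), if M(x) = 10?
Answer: -1646/211 ≈ -7.8009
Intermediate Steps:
464/211 - M(15) = 464/211 - 1*10 = 464*(1/211) - 10 = 464/211 - 10 = -1646/211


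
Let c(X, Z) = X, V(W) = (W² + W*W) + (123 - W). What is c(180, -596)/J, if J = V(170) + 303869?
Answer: 90/180811 ≈ 0.00049776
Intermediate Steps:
V(W) = 123 - W + 2*W² (V(W) = (W² + W²) + (123 - W) = 2*W² + (123 - W) = 123 - W + 2*W²)
J = 361622 (J = (123 - 1*170 + 2*170²) + 303869 = (123 - 170 + 2*28900) + 303869 = (123 - 170 + 57800) + 303869 = 57753 + 303869 = 361622)
c(180, -596)/J = 180/361622 = 180*(1/361622) = 90/180811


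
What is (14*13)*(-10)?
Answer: -1820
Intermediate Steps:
(14*13)*(-10) = 182*(-10) = -1820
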